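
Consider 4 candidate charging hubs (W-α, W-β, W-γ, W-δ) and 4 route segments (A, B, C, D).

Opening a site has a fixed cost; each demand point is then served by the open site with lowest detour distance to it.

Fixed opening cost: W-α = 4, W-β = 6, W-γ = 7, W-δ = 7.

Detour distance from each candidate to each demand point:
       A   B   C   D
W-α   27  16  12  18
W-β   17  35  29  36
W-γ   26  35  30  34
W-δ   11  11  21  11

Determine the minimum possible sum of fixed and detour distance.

Open {W-α, W-δ}: assign each demand point to its cheapest open site.
  A→W-δ 11, B→W-δ 11, C→W-α 12, D→W-δ 11
  detour distance 45, fixed 11 → total 56.
Compare {W-δ}: detour distance 54 + fixed 7 = 61.
Compare {W-α, W-β, W-δ}: detour distance 45 + fixed 17 = 62.
Compare {W-α, W-γ, W-δ}: detour distance 45 + fixed 18 = 63.
All other subsets cost ≥ 61. Minimum total cost: 56.

56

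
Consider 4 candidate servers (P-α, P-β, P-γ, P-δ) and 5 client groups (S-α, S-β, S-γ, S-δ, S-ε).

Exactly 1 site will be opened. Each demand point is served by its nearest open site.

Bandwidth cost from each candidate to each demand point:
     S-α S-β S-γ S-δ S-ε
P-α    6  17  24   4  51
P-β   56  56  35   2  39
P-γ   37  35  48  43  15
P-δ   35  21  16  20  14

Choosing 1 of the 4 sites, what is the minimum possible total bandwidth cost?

102

Open {P-α}.
  S-α→P-α 6, S-β→P-α 17, S-γ→P-α 24, S-δ→P-α 4, S-ε→P-α 51  ⇒ total 102.
Compare {P-δ}: total 106.
Compare {P-γ}: total 178.
No size-1 selection does better; minimum is 102.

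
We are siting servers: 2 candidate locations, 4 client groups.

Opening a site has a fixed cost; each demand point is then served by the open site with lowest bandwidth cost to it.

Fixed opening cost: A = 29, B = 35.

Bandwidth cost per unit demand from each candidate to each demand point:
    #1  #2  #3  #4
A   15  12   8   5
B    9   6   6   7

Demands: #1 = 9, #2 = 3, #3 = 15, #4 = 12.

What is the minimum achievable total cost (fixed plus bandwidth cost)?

Open {B}: assign each demand point to its cheapest open site.
  #1→B 9×9=81, #2→B 3×6=18, #3→B 15×6=90, #4→B 12×7=84
  bandwidth cost 273, fixed 35 → total 308.
Compare {A, B}: bandwidth cost 249 + fixed 64 = 313.
Compare {A}: bandwidth cost 351 + fixed 29 = 380.

308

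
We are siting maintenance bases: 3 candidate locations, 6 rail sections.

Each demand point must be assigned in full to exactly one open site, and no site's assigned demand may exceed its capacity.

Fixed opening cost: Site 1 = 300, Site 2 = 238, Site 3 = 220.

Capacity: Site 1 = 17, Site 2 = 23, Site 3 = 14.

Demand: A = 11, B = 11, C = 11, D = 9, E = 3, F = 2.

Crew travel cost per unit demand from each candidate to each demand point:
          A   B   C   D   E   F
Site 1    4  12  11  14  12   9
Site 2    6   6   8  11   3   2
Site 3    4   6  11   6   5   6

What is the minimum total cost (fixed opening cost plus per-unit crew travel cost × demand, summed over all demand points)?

1037

Open {Site 1, Site 2, Site 3}; cheapest assignment that respects the capacities:
  Site 1 (cap 17, load 11): A — cost 11×4 = 44
  Site 2 (cap 23, load 22): B, C — cost 11×6 + 11×8 = 154
  Site 3 (cap 14, load 14): D, E, F — cost 9×6 + 3×5 + 2×6 = 81
  Shipping 279, fixed 758 → total 1037.
  Any other capacity-feasible assignment to {Site 1, Site 2, Site 3} ships for at least 279.
Total demand is 47 and no other set of sites has combined capacity ≥ 47, so {Site 1, Site 2, Site 3} is the only feasible choice of open sites. Minimum: 1037.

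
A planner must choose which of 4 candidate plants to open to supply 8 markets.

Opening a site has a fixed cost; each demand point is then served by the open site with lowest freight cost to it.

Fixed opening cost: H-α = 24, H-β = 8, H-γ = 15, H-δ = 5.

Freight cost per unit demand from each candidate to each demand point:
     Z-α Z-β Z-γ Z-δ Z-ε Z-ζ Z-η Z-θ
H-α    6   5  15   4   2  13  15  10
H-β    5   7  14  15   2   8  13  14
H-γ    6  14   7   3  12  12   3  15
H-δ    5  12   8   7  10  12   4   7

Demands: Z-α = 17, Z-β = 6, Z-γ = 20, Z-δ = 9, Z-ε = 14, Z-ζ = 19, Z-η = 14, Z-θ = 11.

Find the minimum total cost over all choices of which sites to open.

621

Open {H-β, H-γ, H-δ}: assign each demand point to its cheapest open site.
  Z-α→H-β 17×5=85, Z-β→H-β 6×7=42, Z-γ→H-γ 20×7=140, Z-δ→H-γ 9×3=27, Z-ε→H-β 14×2=28, Z-ζ→H-β 19×8=152, Z-η→H-γ 14×3=42, Z-θ→H-δ 11×7=77
  freight cost 593, fixed 28 → total 621.
Compare {H-α, H-β, H-γ, H-δ}: freight cost 581 + fixed 52 = 633.
Compare {H-α, H-β, H-γ}: freight cost 614 + fixed 47 = 661.
Compare {H-α, H-β, H-δ}: freight cost 624 + fixed 37 = 661.
All other subsets cost ≥ 633. Minimum total cost: 621.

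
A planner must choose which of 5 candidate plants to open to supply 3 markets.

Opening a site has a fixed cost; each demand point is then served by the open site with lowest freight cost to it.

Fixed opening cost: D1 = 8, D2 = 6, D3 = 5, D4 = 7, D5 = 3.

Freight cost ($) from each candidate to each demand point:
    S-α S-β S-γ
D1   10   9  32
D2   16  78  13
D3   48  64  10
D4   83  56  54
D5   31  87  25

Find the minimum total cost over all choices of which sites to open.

42

Open {D1, D3}: assign each demand point to its cheapest open site.
  S-α→D1 10, S-β→D1 9, S-γ→D3 10
  freight cost 29, fixed 13 → total 42.
Compare {D1, D3, D5}: freight cost 29 + fixed 16 = 45.
Compare {D1, D2}: freight cost 32 + fixed 14 = 46.
Compare {D1, D2, D3}: freight cost 29 + fixed 19 = 48.
All other subsets cost ≥ 45. Minimum total cost: 42.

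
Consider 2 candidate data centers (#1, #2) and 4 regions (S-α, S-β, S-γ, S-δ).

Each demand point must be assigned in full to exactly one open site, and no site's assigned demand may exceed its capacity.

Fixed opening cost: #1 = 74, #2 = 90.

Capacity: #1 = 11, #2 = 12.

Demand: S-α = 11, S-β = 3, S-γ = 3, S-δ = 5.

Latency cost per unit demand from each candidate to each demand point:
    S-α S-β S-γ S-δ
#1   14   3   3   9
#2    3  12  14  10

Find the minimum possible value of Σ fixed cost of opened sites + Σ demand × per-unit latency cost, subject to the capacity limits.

Open {#1, #2}; cheapest assignment that respects the capacities:
  #1 (cap 11, load 11): S-β, S-γ, S-δ — cost 3×3 + 3×3 + 5×9 = 63
  #2 (cap 12, load 11): S-α — cost 11×3 = 33
  Shipping 96, fixed 164 → total 260.
  Any other capacity-feasible assignment to {#1, #2} ships for at least 96.
Total demand is 22 and no other set of sites has combined capacity ≥ 22, so {#1, #2} is the only feasible choice of open sites. Minimum: 260.

260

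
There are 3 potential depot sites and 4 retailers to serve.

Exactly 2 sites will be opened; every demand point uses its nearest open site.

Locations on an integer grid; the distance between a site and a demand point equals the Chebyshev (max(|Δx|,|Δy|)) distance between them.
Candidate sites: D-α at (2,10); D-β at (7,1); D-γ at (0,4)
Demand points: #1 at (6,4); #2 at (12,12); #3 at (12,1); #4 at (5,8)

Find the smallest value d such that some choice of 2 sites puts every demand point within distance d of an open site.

Open {D-α, D-β}.
  Farthest demand point is #2 at distance 10 (to D-α); all others are ≤ 10.
With {D-α, D-γ} the worst case is 10.
With {D-β, D-γ} the worst case is 11.
No size-2 selection achieves below 10.

10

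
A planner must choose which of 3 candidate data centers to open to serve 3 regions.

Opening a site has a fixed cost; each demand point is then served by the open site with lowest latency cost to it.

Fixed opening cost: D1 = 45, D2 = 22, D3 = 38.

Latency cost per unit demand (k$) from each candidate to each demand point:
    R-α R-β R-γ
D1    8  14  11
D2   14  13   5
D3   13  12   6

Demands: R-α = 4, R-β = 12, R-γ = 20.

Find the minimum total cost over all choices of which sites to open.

Open {D2}: assign each demand point to its cheapest open site.
  R-α→D2 4×14=56, R-β→D2 12×13=156, R-γ→D2 20×5=100
  latency cost 312, fixed 22 → total 334.
Compare {D3}: latency cost 316 + fixed 38 = 354.
Compare {D1, D2}: latency cost 288 + fixed 67 = 355.
Compare {D2, D3}: latency cost 296 + fixed 60 = 356.
All other subsets cost ≥ 354. Minimum total cost: 334.

334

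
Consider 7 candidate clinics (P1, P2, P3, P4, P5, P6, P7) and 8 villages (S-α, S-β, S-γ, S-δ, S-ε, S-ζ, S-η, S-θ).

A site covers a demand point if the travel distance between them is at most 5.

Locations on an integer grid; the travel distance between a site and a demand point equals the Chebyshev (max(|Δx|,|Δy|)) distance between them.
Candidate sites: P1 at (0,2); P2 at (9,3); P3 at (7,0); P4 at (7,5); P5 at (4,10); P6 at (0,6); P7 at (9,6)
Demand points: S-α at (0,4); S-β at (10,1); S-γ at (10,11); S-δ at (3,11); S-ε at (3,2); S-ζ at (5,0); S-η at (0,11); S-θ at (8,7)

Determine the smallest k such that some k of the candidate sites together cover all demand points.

Coverage sets (demand points within 5 of each site):
  P1: {S-α, S-ε, S-ζ}
  P2: {S-β, S-ζ, S-θ}
  P3: {S-β, S-ε, S-ζ}
  P4: {S-β, S-ε, S-ζ, S-θ}
  P5: {S-δ, S-η, S-θ}
  P6: {S-α, S-δ, S-ε, S-η}
  P7: {S-β, S-γ, S-θ}
No 2 sites suffice: every size-2 union leaves at least one demand point uncovered.
But {P1, P5, P7} covers everything, so the minimum is 3.

3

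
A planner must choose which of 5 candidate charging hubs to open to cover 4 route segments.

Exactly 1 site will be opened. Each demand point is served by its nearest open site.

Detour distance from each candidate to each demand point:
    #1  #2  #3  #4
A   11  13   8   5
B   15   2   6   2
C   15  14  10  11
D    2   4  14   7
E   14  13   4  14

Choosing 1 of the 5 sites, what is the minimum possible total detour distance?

25

Open {B}.
  #1→B 15, #2→B 2, #3→B 6, #4→B 2  ⇒ total 25.
Compare {D}: total 27.
Compare {A}: total 37.
No size-1 selection does better; minimum is 25.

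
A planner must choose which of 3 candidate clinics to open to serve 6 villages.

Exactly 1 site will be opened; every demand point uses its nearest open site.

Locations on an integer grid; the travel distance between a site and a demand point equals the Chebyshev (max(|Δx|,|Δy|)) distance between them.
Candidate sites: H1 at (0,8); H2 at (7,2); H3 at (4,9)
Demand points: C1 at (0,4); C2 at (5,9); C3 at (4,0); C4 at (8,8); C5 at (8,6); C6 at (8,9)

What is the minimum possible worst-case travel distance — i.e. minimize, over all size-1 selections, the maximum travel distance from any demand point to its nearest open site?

7

Open {H2}.
  Farthest demand point is C1 at travel distance 7 (to H2); all others are ≤ 7.
With {H1} the worst case is 8.
With {H3} the worst case is 9.
No size-1 selection achieves below 7.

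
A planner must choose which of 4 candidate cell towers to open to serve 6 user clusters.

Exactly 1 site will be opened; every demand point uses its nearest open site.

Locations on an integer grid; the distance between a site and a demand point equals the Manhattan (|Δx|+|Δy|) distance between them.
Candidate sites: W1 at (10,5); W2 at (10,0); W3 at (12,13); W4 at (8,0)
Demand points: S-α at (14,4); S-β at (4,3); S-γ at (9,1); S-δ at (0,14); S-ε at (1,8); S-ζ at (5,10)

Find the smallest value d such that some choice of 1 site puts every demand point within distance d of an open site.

18

Open {W3}.
  Farthest demand point is S-β at distance 18 (to W3); all others are ≤ 18.
With {W1} the worst case is 19.
With {W4} the worst case is 22.
No size-1 selection achieves below 18.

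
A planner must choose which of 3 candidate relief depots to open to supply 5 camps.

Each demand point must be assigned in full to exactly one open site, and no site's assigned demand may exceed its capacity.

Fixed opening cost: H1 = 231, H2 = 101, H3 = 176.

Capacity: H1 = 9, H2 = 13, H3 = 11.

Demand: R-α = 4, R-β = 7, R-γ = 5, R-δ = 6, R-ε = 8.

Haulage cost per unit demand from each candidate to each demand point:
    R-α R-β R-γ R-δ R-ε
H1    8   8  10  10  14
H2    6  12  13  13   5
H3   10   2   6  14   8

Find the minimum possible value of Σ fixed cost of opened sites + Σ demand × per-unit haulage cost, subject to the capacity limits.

Open {H1, H2, H3}; cheapest assignment that respects the capacities:
  H1 (cap 9, load 6): R-δ — cost 6×10 = 60
  H2 (cap 13, load 13): R-γ, R-ε — cost 5×13 + 8×5 = 105
  H3 (cap 11, load 11): R-α, R-β — cost 4×10 + 7×2 = 54
  Shipping 219, fixed 508 → total 727.
  Any other capacity-feasible assignment to {H1, H2, H3} ships for at least 219.
Total demand is 30 and no other set of sites has combined capacity ≥ 30, so {H1, H2, H3} is the only feasible choice of open sites. Minimum: 727.

727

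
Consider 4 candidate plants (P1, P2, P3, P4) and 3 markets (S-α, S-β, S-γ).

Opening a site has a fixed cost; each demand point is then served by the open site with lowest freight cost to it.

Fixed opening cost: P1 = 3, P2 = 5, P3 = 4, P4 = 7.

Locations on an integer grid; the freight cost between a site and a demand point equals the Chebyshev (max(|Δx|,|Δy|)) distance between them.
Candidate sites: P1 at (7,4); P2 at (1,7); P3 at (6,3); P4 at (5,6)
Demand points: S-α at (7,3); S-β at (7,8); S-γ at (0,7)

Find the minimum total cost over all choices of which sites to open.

Open {P1, P2}: assign each demand point to its cheapest open site.
  S-α→P1 1, S-β→P1 4, S-γ→P2 1
  freight cost 6, fixed 8 → total 14.
Compare {P1}: freight cost 12 + fixed 3 = 15.
Compare {P3}: freight cost 12 + fixed 4 = 16.
Compare {P2, P3}: freight cost 7 + fixed 9 = 16.
All other subsets cost ≥ 15. Minimum total cost: 14.

14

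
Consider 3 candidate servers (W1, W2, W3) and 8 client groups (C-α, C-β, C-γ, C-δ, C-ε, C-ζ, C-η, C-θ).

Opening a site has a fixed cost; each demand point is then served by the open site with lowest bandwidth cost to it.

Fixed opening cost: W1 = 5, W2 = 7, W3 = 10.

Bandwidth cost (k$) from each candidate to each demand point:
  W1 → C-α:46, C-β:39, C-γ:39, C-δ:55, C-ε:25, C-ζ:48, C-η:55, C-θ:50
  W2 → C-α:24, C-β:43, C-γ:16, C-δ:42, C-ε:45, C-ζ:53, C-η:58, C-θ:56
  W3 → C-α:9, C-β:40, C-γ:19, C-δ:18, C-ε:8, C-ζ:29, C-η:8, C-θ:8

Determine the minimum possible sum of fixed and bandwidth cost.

Open {W3}: assign each demand point to its cheapest open site.
  C-α→W3 9, C-β→W3 40, C-γ→W3 19, C-δ→W3 18, C-ε→W3 8, C-ζ→W3 29, C-η→W3 8, C-θ→W3 8
  bandwidth cost 139, fixed 10 → total 149.
Compare {W1, W3}: bandwidth cost 138 + fixed 15 = 153.
Compare {W2, W3}: bandwidth cost 136 + fixed 17 = 153.
Compare {W1, W2, W3}: bandwidth cost 135 + fixed 22 = 157.
All other subsets cost ≥ 153. Minimum total cost: 149.

149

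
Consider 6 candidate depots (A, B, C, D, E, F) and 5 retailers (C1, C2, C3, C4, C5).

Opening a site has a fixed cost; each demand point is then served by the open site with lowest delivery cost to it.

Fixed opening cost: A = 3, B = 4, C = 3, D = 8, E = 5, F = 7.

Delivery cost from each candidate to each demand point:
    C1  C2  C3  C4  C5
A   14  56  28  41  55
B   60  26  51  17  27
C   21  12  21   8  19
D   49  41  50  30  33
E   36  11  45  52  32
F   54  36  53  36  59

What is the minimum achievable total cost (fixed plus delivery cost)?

80

Open {A, C}: assign each demand point to its cheapest open site.
  C1→A 14, C2→C 12, C3→C 21, C4→C 8, C5→C 19
  delivery cost 74, fixed 6 → total 80.
Compare {C}: delivery cost 81 + fixed 3 = 84.
Compare {A, B, C}: delivery cost 74 + fixed 10 = 84.
Compare {A, C, E}: delivery cost 73 + fixed 11 = 84.
All other subsets cost ≥ 84. Minimum total cost: 80.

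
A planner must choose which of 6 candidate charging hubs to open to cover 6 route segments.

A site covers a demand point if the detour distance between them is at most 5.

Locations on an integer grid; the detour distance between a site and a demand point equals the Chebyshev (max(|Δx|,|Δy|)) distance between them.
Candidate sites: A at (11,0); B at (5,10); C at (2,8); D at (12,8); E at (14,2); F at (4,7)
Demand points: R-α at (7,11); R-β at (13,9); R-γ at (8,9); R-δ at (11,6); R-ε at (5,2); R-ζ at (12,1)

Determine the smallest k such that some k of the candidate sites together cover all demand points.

Coverage sets (demand points within 5 of each site):
  A: {R-ζ}
  B: {R-α, R-γ}
  C: {R-α}
  D: {R-α, R-β, R-γ, R-δ}
  E: {R-δ, R-ζ}
  F: {R-α, R-γ, R-ε}
No 2 sites suffice: every size-2 union leaves at least one demand point uncovered.
But {A, D, F} covers everything, so the minimum is 3.

3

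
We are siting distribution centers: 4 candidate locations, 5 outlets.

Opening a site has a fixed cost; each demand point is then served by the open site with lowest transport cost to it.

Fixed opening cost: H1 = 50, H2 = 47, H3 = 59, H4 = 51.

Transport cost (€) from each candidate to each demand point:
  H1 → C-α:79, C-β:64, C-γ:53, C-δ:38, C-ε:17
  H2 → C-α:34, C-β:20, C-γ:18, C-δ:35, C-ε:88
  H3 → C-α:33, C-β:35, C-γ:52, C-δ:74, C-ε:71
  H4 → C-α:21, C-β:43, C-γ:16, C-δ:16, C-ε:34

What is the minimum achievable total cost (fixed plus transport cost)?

Open {H4}: assign each demand point to its cheapest open site.
  C-α→H4 21, C-β→H4 43, C-γ→H4 16, C-δ→H4 16, C-ε→H4 34
  transport cost 130, fixed 51 → total 181.
Compare {H2, H4}: transport cost 107 + fixed 98 = 205.
Compare {H1, H4}: transport cost 113 + fixed 101 = 214.
Compare {H1, H2}: transport cost 124 + fixed 97 = 221.
All other subsets cost ≥ 205. Minimum total cost: 181.

181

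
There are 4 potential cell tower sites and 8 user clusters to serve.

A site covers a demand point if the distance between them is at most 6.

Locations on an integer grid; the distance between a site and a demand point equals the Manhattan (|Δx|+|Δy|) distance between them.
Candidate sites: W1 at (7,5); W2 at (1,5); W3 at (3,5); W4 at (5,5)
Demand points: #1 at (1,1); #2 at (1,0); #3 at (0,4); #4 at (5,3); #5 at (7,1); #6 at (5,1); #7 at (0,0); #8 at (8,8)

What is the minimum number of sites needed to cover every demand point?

Coverage sets (demand points within 6 of each site):
  W1: {#4, #5, #6, #8}
  W2: {#1, #2, #3, #4, #7}
  W3: {#1, #3, #4, #6}
  W4: {#3, #4, #5, #6, #8}
No single site covers all 8 demand points.
But {W1, W2} covers everything, so the minimum is 2.

2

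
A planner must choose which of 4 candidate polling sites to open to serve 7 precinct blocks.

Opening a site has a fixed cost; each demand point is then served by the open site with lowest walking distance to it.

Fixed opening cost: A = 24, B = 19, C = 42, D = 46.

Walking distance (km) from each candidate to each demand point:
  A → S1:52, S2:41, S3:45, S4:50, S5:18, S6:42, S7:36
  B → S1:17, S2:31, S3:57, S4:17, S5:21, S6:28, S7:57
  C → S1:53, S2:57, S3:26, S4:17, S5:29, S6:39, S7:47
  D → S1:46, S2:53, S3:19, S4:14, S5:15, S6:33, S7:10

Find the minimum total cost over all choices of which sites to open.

199

Open {B, D}: assign each demand point to its cheapest open site.
  S1→B 17, S2→B 31, S3→D 19, S4→D 14, S5→D 15, S6→B 28, S7→D 10
  walking distance 134, fixed 65 → total 199.
Compare {A, B, D}: walking distance 134 + fixed 89 = 223.
Compare {A, B}: walking distance 192 + fixed 43 = 235.
Compare {D}: walking distance 190 + fixed 46 = 236.
All other subsets cost ≥ 223. Minimum total cost: 199.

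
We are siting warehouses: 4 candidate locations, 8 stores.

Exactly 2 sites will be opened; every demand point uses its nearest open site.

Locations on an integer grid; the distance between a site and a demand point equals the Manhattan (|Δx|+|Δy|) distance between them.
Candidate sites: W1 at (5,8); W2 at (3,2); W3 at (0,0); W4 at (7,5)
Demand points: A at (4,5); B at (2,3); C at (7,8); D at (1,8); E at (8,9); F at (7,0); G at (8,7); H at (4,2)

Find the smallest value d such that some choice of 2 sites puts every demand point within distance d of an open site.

Open {W1, W2}.
  Farthest demand point is F at distance 6 (to W2); all others are ≤ 6.
With {W1, W3} the worst case is 7.
With {W1, W4} the worst case is 7.
No size-2 selection achieves below 6.

6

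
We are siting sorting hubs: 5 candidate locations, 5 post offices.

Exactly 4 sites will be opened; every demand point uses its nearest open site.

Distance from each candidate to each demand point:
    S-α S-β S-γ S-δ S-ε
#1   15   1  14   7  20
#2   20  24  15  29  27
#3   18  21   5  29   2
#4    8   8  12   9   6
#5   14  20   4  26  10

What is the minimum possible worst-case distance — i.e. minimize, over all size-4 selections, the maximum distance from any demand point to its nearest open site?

8

Open {#1, #2, #3, #4}.
  Farthest demand point is S-α at distance 8 (to #4); all others are ≤ 8.
With {#1, #2, #4, #5} the worst case is 8.
With {#1, #3, #4, #5} the worst case is 8.
No size-4 selection achieves below 8.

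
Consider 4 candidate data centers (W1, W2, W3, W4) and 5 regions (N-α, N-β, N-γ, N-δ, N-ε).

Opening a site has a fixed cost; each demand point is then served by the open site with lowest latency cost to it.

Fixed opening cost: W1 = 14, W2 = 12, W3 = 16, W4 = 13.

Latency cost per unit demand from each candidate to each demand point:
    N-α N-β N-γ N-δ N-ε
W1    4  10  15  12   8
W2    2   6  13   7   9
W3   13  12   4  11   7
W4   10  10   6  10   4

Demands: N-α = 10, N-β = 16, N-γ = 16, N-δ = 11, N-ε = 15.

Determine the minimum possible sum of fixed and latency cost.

358

Open {W2, W3, W4}: assign each demand point to its cheapest open site.
  N-α→W2 10×2=20, N-β→W2 16×6=96, N-γ→W3 16×4=64, N-δ→W2 11×7=77, N-ε→W4 15×4=60
  latency cost 317, fixed 41 → total 358.
Compare {W1, W2, W3, W4}: latency cost 317 + fixed 55 = 372.
Compare {W2, W4}: latency cost 349 + fixed 25 = 374.
Compare {W1, W2, W4}: latency cost 349 + fixed 39 = 388.
All other subsets cost ≥ 372. Minimum total cost: 358.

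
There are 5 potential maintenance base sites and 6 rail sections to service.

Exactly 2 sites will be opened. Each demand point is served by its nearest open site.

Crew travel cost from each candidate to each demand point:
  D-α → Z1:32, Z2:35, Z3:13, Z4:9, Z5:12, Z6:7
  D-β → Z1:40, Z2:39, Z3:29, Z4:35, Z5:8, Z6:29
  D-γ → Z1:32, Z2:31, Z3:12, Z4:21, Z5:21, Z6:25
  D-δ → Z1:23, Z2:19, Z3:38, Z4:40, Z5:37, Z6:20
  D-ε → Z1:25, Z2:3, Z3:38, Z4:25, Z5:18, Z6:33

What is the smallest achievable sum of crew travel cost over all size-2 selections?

Open {D-α, D-ε}.
  Z1→D-ε 25, Z2→D-ε 3, Z3→D-α 13, Z4→D-α 9, Z5→D-α 12, Z6→D-α 7  ⇒ total 69.
Compare {D-α, D-δ}: total 83.
Compare {D-α, D-γ}: total 103.
No size-2 selection does better; minimum is 69.

69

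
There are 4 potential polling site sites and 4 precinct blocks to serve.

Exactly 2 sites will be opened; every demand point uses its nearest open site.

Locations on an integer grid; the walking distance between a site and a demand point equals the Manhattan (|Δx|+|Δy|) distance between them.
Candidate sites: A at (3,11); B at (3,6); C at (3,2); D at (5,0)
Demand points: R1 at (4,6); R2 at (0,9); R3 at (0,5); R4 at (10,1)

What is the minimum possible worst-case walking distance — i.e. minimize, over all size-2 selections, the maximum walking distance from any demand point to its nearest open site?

Open {B, D}.
  Farthest demand point is R2 at walking distance 6 (to B); all others are ≤ 6.
With {A, C} the worst case is 8.
With {B, C} the worst case is 8.
No size-2 selection achieves below 6.

6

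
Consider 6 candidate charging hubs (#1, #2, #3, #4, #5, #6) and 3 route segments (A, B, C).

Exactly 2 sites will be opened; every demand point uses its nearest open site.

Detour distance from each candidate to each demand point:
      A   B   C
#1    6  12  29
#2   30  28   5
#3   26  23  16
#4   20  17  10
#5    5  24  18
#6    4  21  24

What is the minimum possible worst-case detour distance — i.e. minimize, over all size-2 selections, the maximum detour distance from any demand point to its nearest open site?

Open {#1, #2}.
  Farthest demand point is B at detour distance 12 (to #1); all others are ≤ 12.
With {#1, #4} the worst case is 12.
With {#1, #3} the worst case is 16.
No size-2 selection achieves below 12.

12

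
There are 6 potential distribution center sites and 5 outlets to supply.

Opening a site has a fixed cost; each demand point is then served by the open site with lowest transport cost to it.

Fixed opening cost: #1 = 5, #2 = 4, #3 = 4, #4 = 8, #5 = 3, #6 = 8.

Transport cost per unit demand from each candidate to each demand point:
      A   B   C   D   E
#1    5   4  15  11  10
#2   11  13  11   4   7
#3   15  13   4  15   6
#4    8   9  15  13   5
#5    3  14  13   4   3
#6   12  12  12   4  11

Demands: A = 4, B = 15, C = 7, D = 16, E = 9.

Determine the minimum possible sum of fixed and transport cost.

Open {#1, #3, #5}: assign each demand point to its cheapest open site.
  A→#5 4×3=12, B→#1 15×4=60, C→#3 7×4=28, D→#5 16×4=64, E→#5 9×3=27
  transport cost 191, fixed 12 → total 203.
Compare {#1, #2, #3, #5}: transport cost 191 + fixed 16 = 207.
Compare {#1, #3, #4, #5}: transport cost 191 + fixed 20 = 211.
Compare {#1, #3, #5, #6}: transport cost 191 + fixed 20 = 211.
All other subsets cost ≥ 207. Minimum total cost: 203.

203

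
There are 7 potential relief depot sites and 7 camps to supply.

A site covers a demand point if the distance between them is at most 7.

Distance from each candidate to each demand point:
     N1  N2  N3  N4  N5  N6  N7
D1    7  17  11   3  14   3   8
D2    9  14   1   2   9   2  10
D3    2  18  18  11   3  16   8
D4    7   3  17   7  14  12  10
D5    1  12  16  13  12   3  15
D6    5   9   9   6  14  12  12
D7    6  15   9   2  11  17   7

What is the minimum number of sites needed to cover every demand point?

Coverage sets (demand points within 7 of each site):
  D1: {N1, N4, N6}
  D2: {N3, N4, N6}
  D3: {N1, N5}
  D4: {N1, N2, N4}
  D5: {N1, N6}
  D6: {N1, N4}
  D7: {N1, N4, N7}
No 3 sites suffice: every size-3 union leaves at least one demand point uncovered.
But {D2, D3, D4, D7} covers everything, so the minimum is 4.

4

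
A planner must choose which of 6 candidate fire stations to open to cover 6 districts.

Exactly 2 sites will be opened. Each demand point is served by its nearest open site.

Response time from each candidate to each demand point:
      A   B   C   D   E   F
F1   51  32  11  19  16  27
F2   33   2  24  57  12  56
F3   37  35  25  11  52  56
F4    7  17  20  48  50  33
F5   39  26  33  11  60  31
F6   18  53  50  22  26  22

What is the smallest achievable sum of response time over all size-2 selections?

97

Open {F1, F4}.
  A→F4 7, B→F4 17, C→F1 11, D→F1 19, E→F1 16, F→F1 27  ⇒ total 97.
Compare {F2, F6}: total 100.
Compare {F1, F2}: total 104.
No size-2 selection does better; minimum is 97.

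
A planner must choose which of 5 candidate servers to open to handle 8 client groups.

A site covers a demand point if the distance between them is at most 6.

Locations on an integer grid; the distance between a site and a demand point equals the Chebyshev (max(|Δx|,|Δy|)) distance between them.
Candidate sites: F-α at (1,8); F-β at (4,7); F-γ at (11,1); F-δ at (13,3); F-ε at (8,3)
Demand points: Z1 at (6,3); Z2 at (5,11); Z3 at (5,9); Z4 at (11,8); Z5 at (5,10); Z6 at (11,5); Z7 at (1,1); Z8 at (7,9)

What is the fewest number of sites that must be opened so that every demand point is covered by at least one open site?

2

Coverage sets (demand points within 6 of each site):
  F-α: {Z1, Z2, Z3, Z5, Z8}
  F-β: {Z1, Z2, Z3, Z5, Z7, Z8}
  F-γ: {Z1, Z6}
  F-δ: {Z4, Z6, Z8}
  F-ε: {Z1, Z3, Z4, Z6, Z8}
No single site covers all 8 demand points.
But {F-β, F-δ} covers everything, so the minimum is 2.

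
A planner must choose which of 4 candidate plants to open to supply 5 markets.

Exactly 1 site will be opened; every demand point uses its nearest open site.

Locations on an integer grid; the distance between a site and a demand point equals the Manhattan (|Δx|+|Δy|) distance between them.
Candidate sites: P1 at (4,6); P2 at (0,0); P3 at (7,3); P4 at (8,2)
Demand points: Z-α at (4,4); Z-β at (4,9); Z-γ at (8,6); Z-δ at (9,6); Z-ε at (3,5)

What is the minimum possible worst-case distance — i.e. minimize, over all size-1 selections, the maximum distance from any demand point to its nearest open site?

5

Open {P1}.
  Farthest demand point is Z-δ at distance 5 (to P1); all others are ≤ 5.
With {P3} the worst case is 9.
With {P4} the worst case is 11.
No size-1 selection achieves below 5.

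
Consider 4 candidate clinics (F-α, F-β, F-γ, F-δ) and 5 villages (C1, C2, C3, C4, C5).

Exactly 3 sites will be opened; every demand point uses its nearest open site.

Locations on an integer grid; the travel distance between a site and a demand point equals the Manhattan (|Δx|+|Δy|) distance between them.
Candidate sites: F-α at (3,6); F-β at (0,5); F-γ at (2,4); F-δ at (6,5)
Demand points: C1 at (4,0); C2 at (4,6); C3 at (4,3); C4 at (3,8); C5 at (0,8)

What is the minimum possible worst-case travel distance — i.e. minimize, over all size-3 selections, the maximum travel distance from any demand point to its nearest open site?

6

Open {F-α, F-β, F-γ}.
  Farthest demand point is C1 at travel distance 6 (to F-γ); all others are ≤ 6.
With {F-α, F-γ, F-δ} the worst case is 6.
With {F-β, F-γ, F-δ} the worst case is 6.
No size-3 selection achieves below 6.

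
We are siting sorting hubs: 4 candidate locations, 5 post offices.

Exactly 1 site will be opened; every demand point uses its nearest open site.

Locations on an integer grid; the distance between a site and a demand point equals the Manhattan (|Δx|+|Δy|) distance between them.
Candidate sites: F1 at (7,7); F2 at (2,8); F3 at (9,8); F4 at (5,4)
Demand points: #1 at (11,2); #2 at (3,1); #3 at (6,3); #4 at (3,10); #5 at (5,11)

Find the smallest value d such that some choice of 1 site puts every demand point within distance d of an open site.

Open {F4}.
  Farthest demand point is #1 at distance 8 (to F4); all others are ≤ 8.
With {F1} the worst case is 10.
With {F3} the worst case is 13.
No size-1 selection achieves below 8.

8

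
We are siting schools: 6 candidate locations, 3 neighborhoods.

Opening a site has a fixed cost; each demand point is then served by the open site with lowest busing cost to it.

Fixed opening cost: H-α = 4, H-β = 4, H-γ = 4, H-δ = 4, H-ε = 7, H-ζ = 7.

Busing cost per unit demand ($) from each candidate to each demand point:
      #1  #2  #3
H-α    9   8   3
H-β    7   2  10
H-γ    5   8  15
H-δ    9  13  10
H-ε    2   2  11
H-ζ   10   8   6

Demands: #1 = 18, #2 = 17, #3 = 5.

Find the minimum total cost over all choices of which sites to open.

Open {H-α, H-ε}: assign each demand point to its cheapest open site.
  #1→H-ε 18×2=36, #2→H-ε 17×2=34, #3→H-α 5×3=15
  busing cost 85, fixed 11 → total 96.
Compare {H-α, H-β, H-ε}: busing cost 85 + fixed 15 = 100.
Compare {H-α, H-γ, H-ε}: busing cost 85 + fixed 15 = 100.
Compare {H-α, H-δ, H-ε}: busing cost 85 + fixed 15 = 100.
All other subsets cost ≥ 100. Minimum total cost: 96.

96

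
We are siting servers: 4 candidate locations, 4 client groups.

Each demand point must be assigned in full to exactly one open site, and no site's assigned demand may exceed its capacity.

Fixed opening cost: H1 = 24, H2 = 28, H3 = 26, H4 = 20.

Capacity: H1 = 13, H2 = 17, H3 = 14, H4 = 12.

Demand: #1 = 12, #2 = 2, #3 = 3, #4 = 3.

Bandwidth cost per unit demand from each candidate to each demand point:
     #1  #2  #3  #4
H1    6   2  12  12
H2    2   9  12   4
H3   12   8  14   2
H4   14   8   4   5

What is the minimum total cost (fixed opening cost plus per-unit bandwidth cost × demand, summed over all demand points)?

Open {H2, H4}; cheapest assignment that respects the capacities:
  H2 (cap 17, load 15): #1, #4 — cost 12×2 + 3×4 = 36
  H4 (cap 12, load 5): #2, #3 — cost 2×8 + 3×4 = 28
  Shipping 64, fixed 48 → total 112.
  Any other capacity-feasible assignment to {H2, H4} ships for at least 64.
Compare {H1, H2, H4}: its best feasible assignment gives total 124.
Compare {H1, H2}: its best feasible assignment gives total 128.
Every other set of open sites that can feasibly serve all demand totals ≥ 124 even under its best assignment. Minimum: 112.

112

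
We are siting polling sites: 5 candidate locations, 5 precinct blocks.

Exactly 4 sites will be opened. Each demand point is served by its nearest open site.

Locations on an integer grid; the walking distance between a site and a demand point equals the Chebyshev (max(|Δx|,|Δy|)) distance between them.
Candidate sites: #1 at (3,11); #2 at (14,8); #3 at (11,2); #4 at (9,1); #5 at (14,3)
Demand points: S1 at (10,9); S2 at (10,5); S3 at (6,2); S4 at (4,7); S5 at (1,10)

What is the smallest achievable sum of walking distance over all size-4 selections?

16

Open {#1, #2, #3, #4}.
  S1→#2 4, S2→#3 3, S3→#4 3, S4→#1 4, S5→#1 2  ⇒ total 16.
Compare {#1, #2, #4, #5}: total 17.
Compare {#1, #2, #3, #5}: total 18.
No size-4 selection does better; minimum is 16.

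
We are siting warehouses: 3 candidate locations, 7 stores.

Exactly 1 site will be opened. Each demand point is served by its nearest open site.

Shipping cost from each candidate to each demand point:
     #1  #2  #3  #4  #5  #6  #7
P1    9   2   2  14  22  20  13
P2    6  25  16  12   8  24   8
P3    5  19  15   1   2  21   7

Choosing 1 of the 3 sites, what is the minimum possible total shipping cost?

70

Open {P3}.
  #1→P3 5, #2→P3 19, #3→P3 15, #4→P3 1, #5→P3 2, #6→P3 21, #7→P3 7  ⇒ total 70.
Compare {P1}: total 82.
Compare {P2}: total 99.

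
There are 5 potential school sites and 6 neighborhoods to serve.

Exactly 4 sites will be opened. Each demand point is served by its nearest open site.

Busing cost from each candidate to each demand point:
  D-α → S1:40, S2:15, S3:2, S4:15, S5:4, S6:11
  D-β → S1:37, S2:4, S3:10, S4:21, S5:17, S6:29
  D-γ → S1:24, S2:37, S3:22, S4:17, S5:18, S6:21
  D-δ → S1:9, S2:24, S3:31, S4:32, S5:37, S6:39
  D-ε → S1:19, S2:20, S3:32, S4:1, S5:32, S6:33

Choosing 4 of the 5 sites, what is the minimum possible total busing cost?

Open {D-α, D-β, D-δ, D-ε}.
  S1→D-δ 9, S2→D-β 4, S3→D-α 2, S4→D-ε 1, S5→D-α 4, S6→D-α 11  ⇒ total 31.
Compare {D-α, D-β, D-γ, D-ε}: total 41.
Compare {D-α, D-γ, D-δ, D-ε}: total 42.
No size-4 selection does better; minimum is 31.

31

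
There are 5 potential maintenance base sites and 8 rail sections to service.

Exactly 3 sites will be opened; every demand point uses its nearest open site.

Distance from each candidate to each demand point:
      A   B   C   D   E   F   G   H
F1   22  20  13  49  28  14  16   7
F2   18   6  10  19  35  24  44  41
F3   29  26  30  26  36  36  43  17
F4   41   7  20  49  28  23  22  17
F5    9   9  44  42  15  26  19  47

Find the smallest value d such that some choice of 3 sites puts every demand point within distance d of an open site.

19

Open {F1, F2, F5}.
  Farthest demand point is D at distance 19 (to F2); all others are ≤ 19.
With {F2, F4, F5} the worst case is 23.
With {F2, F3, F5} the worst case is 24.
No size-3 selection achieves below 19.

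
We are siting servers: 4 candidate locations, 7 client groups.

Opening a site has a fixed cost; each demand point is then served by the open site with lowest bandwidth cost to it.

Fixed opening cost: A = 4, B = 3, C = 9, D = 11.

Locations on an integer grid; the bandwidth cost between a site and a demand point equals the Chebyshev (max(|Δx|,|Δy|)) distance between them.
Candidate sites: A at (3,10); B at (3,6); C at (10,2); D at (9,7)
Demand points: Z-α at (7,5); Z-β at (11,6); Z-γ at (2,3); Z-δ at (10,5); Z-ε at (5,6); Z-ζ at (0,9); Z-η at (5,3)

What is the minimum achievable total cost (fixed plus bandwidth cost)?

Open {B, D}: assign each demand point to its cheapest open site.
  Z-α→D 2, Z-β→D 2, Z-γ→B 3, Z-δ→D 2, Z-ε→B 2, Z-ζ→B 3, Z-η→B 3
  bandwidth cost 17, fixed 14 → total 31.
Compare {B}: bandwidth cost 30 + fixed 3 = 33.
Compare {B, C}: bandwidth cost 21 + fixed 12 = 33.
Compare {A, B, D}: bandwidth cost 17 + fixed 18 = 35.
All other subsets cost ≥ 33. Minimum total cost: 31.

31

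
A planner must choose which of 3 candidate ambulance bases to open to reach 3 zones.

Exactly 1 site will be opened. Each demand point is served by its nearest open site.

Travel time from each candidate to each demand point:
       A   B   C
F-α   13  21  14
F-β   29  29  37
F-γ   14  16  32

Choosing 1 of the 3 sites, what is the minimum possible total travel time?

48

Open {F-α}.
  A→F-α 13, B→F-α 21, C→F-α 14  ⇒ total 48.
Compare {F-γ}: total 62.
Compare {F-β}: total 95.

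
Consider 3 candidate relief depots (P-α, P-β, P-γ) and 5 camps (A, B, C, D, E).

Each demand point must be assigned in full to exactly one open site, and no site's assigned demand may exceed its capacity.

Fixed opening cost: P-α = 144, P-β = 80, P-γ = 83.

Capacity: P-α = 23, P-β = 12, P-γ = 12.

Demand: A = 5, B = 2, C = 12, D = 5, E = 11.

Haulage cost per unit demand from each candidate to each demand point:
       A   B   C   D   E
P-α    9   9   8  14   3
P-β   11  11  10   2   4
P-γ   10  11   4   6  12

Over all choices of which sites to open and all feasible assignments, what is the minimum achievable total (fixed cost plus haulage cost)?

Open {P-α, P-β}; cheapest assignment that respects the capacities:
  P-α (cap 23, load 23): C, E — cost 12×8 + 11×3 = 129
  P-β (cap 12, load 12): A, B, D — cost 5×11 + 2×11 + 5×2 = 87
  Shipping 216, fixed 224 → total 440.
  Any other capacity-feasible assignment to {P-α, P-β} ships for at least 216.
Compare {P-α, P-γ}: its best feasible assignment gives total 441.
Compare {P-α, P-β, P-γ}: its best feasible assignment gives total 461.
Every other set of open sites that can feasibly serve all demand totals ≥ 441 even under its best assignment. Minimum: 440.

440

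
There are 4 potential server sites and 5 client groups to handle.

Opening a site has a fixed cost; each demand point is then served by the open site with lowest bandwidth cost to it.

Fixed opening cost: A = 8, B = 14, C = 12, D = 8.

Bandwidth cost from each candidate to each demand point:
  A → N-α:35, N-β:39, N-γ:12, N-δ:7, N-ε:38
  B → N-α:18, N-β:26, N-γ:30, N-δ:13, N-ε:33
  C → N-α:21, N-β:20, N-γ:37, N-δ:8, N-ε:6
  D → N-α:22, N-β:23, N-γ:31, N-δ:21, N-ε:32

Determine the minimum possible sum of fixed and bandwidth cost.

Open {A, C}: assign each demand point to its cheapest open site.
  N-α→C 21, N-β→C 20, N-γ→A 12, N-δ→A 7, N-ε→C 6
  bandwidth cost 66, fixed 20 → total 86.
Compare {A, C, D}: bandwidth cost 66 + fixed 28 = 94.
Compare {A, B, C}: bandwidth cost 63 + fixed 34 = 97.
Compare {C}: bandwidth cost 92 + fixed 12 = 104.
All other subsets cost ≥ 94. Minimum total cost: 86.

86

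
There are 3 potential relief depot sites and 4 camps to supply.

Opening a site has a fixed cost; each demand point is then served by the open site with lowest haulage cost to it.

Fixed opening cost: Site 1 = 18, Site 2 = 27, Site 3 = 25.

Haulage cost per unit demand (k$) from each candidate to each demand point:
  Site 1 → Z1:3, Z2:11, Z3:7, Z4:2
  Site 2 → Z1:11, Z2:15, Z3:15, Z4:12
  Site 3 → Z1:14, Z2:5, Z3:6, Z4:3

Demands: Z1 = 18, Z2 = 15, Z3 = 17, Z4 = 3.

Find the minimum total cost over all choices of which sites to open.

Open {Site 1, Site 3}: assign each demand point to its cheapest open site.
  Z1→Site 1 18×3=54, Z2→Site 3 15×5=75, Z3→Site 3 17×6=102, Z4→Site 1 3×2=6
  haulage cost 237, fixed 43 → total 280.
Compare {Site 1, Site 2, Site 3}: haulage cost 237 + fixed 70 = 307.
Compare {Site 1}: haulage cost 344 + fixed 18 = 362.
Compare {Site 1, Site 2}: haulage cost 344 + fixed 45 = 389.
All other subsets cost ≥ 307. Minimum total cost: 280.

280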